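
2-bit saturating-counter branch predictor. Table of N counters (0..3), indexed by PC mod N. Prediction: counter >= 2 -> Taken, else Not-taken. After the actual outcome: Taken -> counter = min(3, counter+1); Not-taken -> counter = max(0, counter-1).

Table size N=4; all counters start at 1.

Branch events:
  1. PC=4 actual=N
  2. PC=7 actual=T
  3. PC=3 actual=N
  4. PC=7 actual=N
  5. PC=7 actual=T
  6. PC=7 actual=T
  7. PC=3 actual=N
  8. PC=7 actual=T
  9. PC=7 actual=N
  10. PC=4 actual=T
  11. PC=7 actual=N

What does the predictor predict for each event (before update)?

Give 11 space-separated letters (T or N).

Answer: N N T N N N T N T N N

Derivation:
Ev 1: PC=4 idx=0 pred=N actual=N -> ctr[0]=0
Ev 2: PC=7 idx=3 pred=N actual=T -> ctr[3]=2
Ev 3: PC=3 idx=3 pred=T actual=N -> ctr[3]=1
Ev 4: PC=7 idx=3 pred=N actual=N -> ctr[3]=0
Ev 5: PC=7 idx=3 pred=N actual=T -> ctr[3]=1
Ev 6: PC=7 idx=3 pred=N actual=T -> ctr[3]=2
Ev 7: PC=3 idx=3 pred=T actual=N -> ctr[3]=1
Ev 8: PC=7 idx=3 pred=N actual=T -> ctr[3]=2
Ev 9: PC=7 idx=3 pred=T actual=N -> ctr[3]=1
Ev 10: PC=4 idx=0 pred=N actual=T -> ctr[0]=1
Ev 11: PC=7 idx=3 pred=N actual=N -> ctr[3]=0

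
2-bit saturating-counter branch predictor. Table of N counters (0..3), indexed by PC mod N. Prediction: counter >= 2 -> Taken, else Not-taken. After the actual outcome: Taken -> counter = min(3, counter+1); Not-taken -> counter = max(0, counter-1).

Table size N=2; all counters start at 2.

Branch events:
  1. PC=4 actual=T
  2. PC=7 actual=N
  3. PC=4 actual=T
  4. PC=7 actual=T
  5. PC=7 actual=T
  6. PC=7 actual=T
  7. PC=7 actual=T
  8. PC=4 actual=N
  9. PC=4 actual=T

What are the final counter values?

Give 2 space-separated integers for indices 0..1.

Answer: 3 3

Derivation:
Ev 1: PC=4 idx=0 pred=T actual=T -> ctr[0]=3
Ev 2: PC=7 idx=1 pred=T actual=N -> ctr[1]=1
Ev 3: PC=4 idx=0 pred=T actual=T -> ctr[0]=3
Ev 4: PC=7 idx=1 pred=N actual=T -> ctr[1]=2
Ev 5: PC=7 idx=1 pred=T actual=T -> ctr[1]=3
Ev 6: PC=7 idx=1 pred=T actual=T -> ctr[1]=3
Ev 7: PC=7 idx=1 pred=T actual=T -> ctr[1]=3
Ev 8: PC=4 idx=0 pred=T actual=N -> ctr[0]=2
Ev 9: PC=4 idx=0 pred=T actual=T -> ctr[0]=3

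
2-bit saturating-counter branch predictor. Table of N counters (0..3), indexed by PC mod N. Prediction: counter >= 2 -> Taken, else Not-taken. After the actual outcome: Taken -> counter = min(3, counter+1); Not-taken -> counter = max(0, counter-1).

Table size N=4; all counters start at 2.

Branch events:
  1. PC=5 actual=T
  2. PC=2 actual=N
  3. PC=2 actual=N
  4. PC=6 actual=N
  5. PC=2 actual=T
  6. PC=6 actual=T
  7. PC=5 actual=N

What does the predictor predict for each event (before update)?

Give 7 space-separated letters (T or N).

Ev 1: PC=5 idx=1 pred=T actual=T -> ctr[1]=3
Ev 2: PC=2 idx=2 pred=T actual=N -> ctr[2]=1
Ev 3: PC=2 idx=2 pred=N actual=N -> ctr[2]=0
Ev 4: PC=6 idx=2 pred=N actual=N -> ctr[2]=0
Ev 5: PC=2 idx=2 pred=N actual=T -> ctr[2]=1
Ev 6: PC=6 idx=2 pred=N actual=T -> ctr[2]=2
Ev 7: PC=5 idx=1 pred=T actual=N -> ctr[1]=2

Answer: T T N N N N T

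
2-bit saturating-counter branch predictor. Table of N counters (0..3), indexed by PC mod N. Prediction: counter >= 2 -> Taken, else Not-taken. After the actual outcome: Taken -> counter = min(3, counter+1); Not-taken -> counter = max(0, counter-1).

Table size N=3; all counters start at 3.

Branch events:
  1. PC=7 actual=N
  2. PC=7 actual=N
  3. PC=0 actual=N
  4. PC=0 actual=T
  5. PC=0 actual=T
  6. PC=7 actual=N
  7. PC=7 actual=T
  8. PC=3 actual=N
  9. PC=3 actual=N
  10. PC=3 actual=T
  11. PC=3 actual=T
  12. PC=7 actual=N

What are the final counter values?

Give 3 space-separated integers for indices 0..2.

Answer: 3 0 3

Derivation:
Ev 1: PC=7 idx=1 pred=T actual=N -> ctr[1]=2
Ev 2: PC=7 idx=1 pred=T actual=N -> ctr[1]=1
Ev 3: PC=0 idx=0 pred=T actual=N -> ctr[0]=2
Ev 4: PC=0 idx=0 pred=T actual=T -> ctr[0]=3
Ev 5: PC=0 idx=0 pred=T actual=T -> ctr[0]=3
Ev 6: PC=7 idx=1 pred=N actual=N -> ctr[1]=0
Ev 7: PC=7 idx=1 pred=N actual=T -> ctr[1]=1
Ev 8: PC=3 idx=0 pred=T actual=N -> ctr[0]=2
Ev 9: PC=3 idx=0 pred=T actual=N -> ctr[0]=1
Ev 10: PC=3 idx=0 pred=N actual=T -> ctr[0]=2
Ev 11: PC=3 idx=0 pred=T actual=T -> ctr[0]=3
Ev 12: PC=7 idx=1 pred=N actual=N -> ctr[1]=0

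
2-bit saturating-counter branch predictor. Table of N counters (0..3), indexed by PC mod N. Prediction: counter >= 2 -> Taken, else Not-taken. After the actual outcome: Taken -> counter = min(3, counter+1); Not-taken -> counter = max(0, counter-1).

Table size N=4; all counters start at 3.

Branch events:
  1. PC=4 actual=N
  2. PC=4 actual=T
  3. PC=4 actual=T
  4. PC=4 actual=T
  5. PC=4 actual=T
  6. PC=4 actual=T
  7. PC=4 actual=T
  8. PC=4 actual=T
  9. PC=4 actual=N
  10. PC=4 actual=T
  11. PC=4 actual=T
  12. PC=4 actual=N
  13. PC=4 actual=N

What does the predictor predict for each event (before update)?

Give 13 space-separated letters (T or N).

Answer: T T T T T T T T T T T T T

Derivation:
Ev 1: PC=4 idx=0 pred=T actual=N -> ctr[0]=2
Ev 2: PC=4 idx=0 pred=T actual=T -> ctr[0]=3
Ev 3: PC=4 idx=0 pred=T actual=T -> ctr[0]=3
Ev 4: PC=4 idx=0 pred=T actual=T -> ctr[0]=3
Ev 5: PC=4 idx=0 pred=T actual=T -> ctr[0]=3
Ev 6: PC=4 idx=0 pred=T actual=T -> ctr[0]=3
Ev 7: PC=4 idx=0 pred=T actual=T -> ctr[0]=3
Ev 8: PC=4 idx=0 pred=T actual=T -> ctr[0]=3
Ev 9: PC=4 idx=0 pred=T actual=N -> ctr[0]=2
Ev 10: PC=4 idx=0 pred=T actual=T -> ctr[0]=3
Ev 11: PC=4 idx=0 pred=T actual=T -> ctr[0]=3
Ev 12: PC=4 idx=0 pred=T actual=N -> ctr[0]=2
Ev 13: PC=4 idx=0 pred=T actual=N -> ctr[0]=1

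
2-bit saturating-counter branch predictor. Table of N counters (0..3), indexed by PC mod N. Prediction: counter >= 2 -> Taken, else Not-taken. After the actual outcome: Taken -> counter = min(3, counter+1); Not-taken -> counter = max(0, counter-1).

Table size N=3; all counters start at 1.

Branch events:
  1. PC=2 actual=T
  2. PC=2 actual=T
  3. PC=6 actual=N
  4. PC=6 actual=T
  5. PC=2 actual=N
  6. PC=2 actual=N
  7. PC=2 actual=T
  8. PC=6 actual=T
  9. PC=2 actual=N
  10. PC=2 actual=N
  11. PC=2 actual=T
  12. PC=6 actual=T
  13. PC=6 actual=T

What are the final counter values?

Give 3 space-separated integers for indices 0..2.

Ev 1: PC=2 idx=2 pred=N actual=T -> ctr[2]=2
Ev 2: PC=2 idx=2 pred=T actual=T -> ctr[2]=3
Ev 3: PC=6 idx=0 pred=N actual=N -> ctr[0]=0
Ev 4: PC=6 idx=0 pred=N actual=T -> ctr[0]=1
Ev 5: PC=2 idx=2 pred=T actual=N -> ctr[2]=2
Ev 6: PC=2 idx=2 pred=T actual=N -> ctr[2]=1
Ev 7: PC=2 idx=2 pred=N actual=T -> ctr[2]=2
Ev 8: PC=6 idx=0 pred=N actual=T -> ctr[0]=2
Ev 9: PC=2 idx=2 pred=T actual=N -> ctr[2]=1
Ev 10: PC=2 idx=2 pred=N actual=N -> ctr[2]=0
Ev 11: PC=2 idx=2 pred=N actual=T -> ctr[2]=1
Ev 12: PC=6 idx=0 pred=T actual=T -> ctr[0]=3
Ev 13: PC=6 idx=0 pred=T actual=T -> ctr[0]=3

Answer: 3 1 1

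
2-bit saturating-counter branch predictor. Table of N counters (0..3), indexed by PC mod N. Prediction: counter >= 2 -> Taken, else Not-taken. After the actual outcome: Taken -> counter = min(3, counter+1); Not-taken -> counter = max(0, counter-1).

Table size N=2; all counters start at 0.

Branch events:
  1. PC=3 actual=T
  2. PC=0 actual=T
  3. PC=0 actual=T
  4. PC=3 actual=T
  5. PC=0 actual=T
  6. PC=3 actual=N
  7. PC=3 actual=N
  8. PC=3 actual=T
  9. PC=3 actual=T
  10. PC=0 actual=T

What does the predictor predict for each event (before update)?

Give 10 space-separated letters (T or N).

Answer: N N N N T T N N N T

Derivation:
Ev 1: PC=3 idx=1 pred=N actual=T -> ctr[1]=1
Ev 2: PC=0 idx=0 pred=N actual=T -> ctr[0]=1
Ev 3: PC=0 idx=0 pred=N actual=T -> ctr[0]=2
Ev 4: PC=3 idx=1 pred=N actual=T -> ctr[1]=2
Ev 5: PC=0 idx=0 pred=T actual=T -> ctr[0]=3
Ev 6: PC=3 idx=1 pred=T actual=N -> ctr[1]=1
Ev 7: PC=3 idx=1 pred=N actual=N -> ctr[1]=0
Ev 8: PC=3 idx=1 pred=N actual=T -> ctr[1]=1
Ev 9: PC=3 idx=1 pred=N actual=T -> ctr[1]=2
Ev 10: PC=0 idx=0 pred=T actual=T -> ctr[0]=3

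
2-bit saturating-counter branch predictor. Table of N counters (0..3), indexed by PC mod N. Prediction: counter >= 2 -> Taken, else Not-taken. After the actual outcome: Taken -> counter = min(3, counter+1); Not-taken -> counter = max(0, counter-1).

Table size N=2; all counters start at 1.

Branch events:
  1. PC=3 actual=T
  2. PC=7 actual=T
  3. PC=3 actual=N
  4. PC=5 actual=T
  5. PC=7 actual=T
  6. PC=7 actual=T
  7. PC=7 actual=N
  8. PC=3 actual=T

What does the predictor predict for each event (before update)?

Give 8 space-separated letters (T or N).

Answer: N T T T T T T T

Derivation:
Ev 1: PC=3 idx=1 pred=N actual=T -> ctr[1]=2
Ev 2: PC=7 idx=1 pred=T actual=T -> ctr[1]=3
Ev 3: PC=3 idx=1 pred=T actual=N -> ctr[1]=2
Ev 4: PC=5 idx=1 pred=T actual=T -> ctr[1]=3
Ev 5: PC=7 idx=1 pred=T actual=T -> ctr[1]=3
Ev 6: PC=7 idx=1 pred=T actual=T -> ctr[1]=3
Ev 7: PC=7 idx=1 pred=T actual=N -> ctr[1]=2
Ev 8: PC=3 idx=1 pred=T actual=T -> ctr[1]=3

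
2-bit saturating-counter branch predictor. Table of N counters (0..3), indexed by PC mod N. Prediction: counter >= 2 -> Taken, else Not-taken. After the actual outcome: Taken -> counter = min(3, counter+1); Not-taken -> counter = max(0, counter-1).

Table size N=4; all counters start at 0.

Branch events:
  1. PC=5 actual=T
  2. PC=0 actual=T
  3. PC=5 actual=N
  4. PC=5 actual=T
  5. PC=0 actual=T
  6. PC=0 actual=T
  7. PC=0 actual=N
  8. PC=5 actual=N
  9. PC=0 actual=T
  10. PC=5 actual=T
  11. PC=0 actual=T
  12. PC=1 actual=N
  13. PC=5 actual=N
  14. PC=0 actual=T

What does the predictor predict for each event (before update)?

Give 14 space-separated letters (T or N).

Ev 1: PC=5 idx=1 pred=N actual=T -> ctr[1]=1
Ev 2: PC=0 idx=0 pred=N actual=T -> ctr[0]=1
Ev 3: PC=5 idx=1 pred=N actual=N -> ctr[1]=0
Ev 4: PC=5 idx=1 pred=N actual=T -> ctr[1]=1
Ev 5: PC=0 idx=0 pred=N actual=T -> ctr[0]=2
Ev 6: PC=0 idx=0 pred=T actual=T -> ctr[0]=3
Ev 7: PC=0 idx=0 pred=T actual=N -> ctr[0]=2
Ev 8: PC=5 idx=1 pred=N actual=N -> ctr[1]=0
Ev 9: PC=0 idx=0 pred=T actual=T -> ctr[0]=3
Ev 10: PC=5 idx=1 pred=N actual=T -> ctr[1]=1
Ev 11: PC=0 idx=0 pred=T actual=T -> ctr[0]=3
Ev 12: PC=1 idx=1 pred=N actual=N -> ctr[1]=0
Ev 13: PC=5 idx=1 pred=N actual=N -> ctr[1]=0
Ev 14: PC=0 idx=0 pred=T actual=T -> ctr[0]=3

Answer: N N N N N T T N T N T N N T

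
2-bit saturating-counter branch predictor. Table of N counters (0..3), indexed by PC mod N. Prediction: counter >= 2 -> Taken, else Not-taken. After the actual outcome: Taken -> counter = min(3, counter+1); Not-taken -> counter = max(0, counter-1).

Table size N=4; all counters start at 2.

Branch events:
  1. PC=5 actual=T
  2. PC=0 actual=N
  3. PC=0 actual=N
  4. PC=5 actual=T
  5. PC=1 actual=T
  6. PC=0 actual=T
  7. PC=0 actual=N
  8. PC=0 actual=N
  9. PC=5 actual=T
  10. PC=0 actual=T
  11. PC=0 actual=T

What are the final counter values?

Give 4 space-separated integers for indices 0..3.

Ev 1: PC=5 idx=1 pred=T actual=T -> ctr[1]=3
Ev 2: PC=0 idx=0 pred=T actual=N -> ctr[0]=1
Ev 3: PC=0 idx=0 pred=N actual=N -> ctr[0]=0
Ev 4: PC=5 idx=1 pred=T actual=T -> ctr[1]=3
Ev 5: PC=1 idx=1 pred=T actual=T -> ctr[1]=3
Ev 6: PC=0 idx=0 pred=N actual=T -> ctr[0]=1
Ev 7: PC=0 idx=0 pred=N actual=N -> ctr[0]=0
Ev 8: PC=0 idx=0 pred=N actual=N -> ctr[0]=0
Ev 9: PC=5 idx=1 pred=T actual=T -> ctr[1]=3
Ev 10: PC=0 idx=0 pred=N actual=T -> ctr[0]=1
Ev 11: PC=0 idx=0 pred=N actual=T -> ctr[0]=2

Answer: 2 3 2 2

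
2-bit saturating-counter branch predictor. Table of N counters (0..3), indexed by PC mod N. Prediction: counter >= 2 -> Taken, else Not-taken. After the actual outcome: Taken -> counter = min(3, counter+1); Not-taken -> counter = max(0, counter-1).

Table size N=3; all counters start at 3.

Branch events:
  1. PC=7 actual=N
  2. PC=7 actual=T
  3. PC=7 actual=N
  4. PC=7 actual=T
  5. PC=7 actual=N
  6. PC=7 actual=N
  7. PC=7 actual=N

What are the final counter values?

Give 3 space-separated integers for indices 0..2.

Ev 1: PC=7 idx=1 pred=T actual=N -> ctr[1]=2
Ev 2: PC=7 idx=1 pred=T actual=T -> ctr[1]=3
Ev 3: PC=7 idx=1 pred=T actual=N -> ctr[1]=2
Ev 4: PC=7 idx=1 pred=T actual=T -> ctr[1]=3
Ev 5: PC=7 idx=1 pred=T actual=N -> ctr[1]=2
Ev 6: PC=7 idx=1 pred=T actual=N -> ctr[1]=1
Ev 7: PC=7 idx=1 pred=N actual=N -> ctr[1]=0

Answer: 3 0 3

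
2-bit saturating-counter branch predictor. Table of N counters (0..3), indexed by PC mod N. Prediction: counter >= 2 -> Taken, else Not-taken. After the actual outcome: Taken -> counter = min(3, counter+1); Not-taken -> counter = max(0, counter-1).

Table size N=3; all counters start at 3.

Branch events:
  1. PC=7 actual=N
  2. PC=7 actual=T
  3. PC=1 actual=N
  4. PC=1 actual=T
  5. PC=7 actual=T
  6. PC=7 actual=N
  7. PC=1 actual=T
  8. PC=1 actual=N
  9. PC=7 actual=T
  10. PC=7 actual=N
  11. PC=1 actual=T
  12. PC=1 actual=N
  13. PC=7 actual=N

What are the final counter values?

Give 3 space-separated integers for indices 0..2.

Ev 1: PC=7 idx=1 pred=T actual=N -> ctr[1]=2
Ev 2: PC=7 idx=1 pred=T actual=T -> ctr[1]=3
Ev 3: PC=1 idx=1 pred=T actual=N -> ctr[1]=2
Ev 4: PC=1 idx=1 pred=T actual=T -> ctr[1]=3
Ev 5: PC=7 idx=1 pred=T actual=T -> ctr[1]=3
Ev 6: PC=7 idx=1 pred=T actual=N -> ctr[1]=2
Ev 7: PC=1 idx=1 pred=T actual=T -> ctr[1]=3
Ev 8: PC=1 idx=1 pred=T actual=N -> ctr[1]=2
Ev 9: PC=7 idx=1 pred=T actual=T -> ctr[1]=3
Ev 10: PC=7 idx=1 pred=T actual=N -> ctr[1]=2
Ev 11: PC=1 idx=1 pred=T actual=T -> ctr[1]=3
Ev 12: PC=1 idx=1 pred=T actual=N -> ctr[1]=2
Ev 13: PC=7 idx=1 pred=T actual=N -> ctr[1]=1

Answer: 3 1 3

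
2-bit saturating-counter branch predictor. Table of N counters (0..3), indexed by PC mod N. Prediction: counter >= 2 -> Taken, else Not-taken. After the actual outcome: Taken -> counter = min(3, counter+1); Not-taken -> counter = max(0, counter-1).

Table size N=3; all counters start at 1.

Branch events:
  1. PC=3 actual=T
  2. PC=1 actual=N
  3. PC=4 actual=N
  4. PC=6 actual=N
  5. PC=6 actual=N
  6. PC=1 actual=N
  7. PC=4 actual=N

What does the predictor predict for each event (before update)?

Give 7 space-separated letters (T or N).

Ev 1: PC=3 idx=0 pred=N actual=T -> ctr[0]=2
Ev 2: PC=1 idx=1 pred=N actual=N -> ctr[1]=0
Ev 3: PC=4 idx=1 pred=N actual=N -> ctr[1]=0
Ev 4: PC=6 idx=0 pred=T actual=N -> ctr[0]=1
Ev 5: PC=6 idx=0 pred=N actual=N -> ctr[0]=0
Ev 6: PC=1 idx=1 pred=N actual=N -> ctr[1]=0
Ev 7: PC=4 idx=1 pred=N actual=N -> ctr[1]=0

Answer: N N N T N N N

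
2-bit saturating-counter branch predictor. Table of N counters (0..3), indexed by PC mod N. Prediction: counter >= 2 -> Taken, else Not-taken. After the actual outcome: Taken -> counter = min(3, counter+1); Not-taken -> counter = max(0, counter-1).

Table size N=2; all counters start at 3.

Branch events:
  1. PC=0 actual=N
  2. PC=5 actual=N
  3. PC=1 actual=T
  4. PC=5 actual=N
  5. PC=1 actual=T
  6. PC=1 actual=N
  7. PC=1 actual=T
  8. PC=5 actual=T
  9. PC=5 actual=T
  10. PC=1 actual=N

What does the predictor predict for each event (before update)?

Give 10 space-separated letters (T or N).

Answer: T T T T T T T T T T

Derivation:
Ev 1: PC=0 idx=0 pred=T actual=N -> ctr[0]=2
Ev 2: PC=5 idx=1 pred=T actual=N -> ctr[1]=2
Ev 3: PC=1 idx=1 pred=T actual=T -> ctr[1]=3
Ev 4: PC=5 idx=1 pred=T actual=N -> ctr[1]=2
Ev 5: PC=1 idx=1 pred=T actual=T -> ctr[1]=3
Ev 6: PC=1 idx=1 pred=T actual=N -> ctr[1]=2
Ev 7: PC=1 idx=1 pred=T actual=T -> ctr[1]=3
Ev 8: PC=5 idx=1 pred=T actual=T -> ctr[1]=3
Ev 9: PC=5 idx=1 pred=T actual=T -> ctr[1]=3
Ev 10: PC=1 idx=1 pred=T actual=N -> ctr[1]=2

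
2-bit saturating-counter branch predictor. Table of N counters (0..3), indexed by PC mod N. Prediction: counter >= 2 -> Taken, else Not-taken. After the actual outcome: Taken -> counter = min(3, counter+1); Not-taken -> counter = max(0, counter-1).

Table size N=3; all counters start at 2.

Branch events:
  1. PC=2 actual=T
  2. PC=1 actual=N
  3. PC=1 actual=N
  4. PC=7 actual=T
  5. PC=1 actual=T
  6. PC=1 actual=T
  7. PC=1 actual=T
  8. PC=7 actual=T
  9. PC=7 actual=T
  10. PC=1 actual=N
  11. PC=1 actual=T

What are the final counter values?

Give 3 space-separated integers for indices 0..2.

Ev 1: PC=2 idx=2 pred=T actual=T -> ctr[2]=3
Ev 2: PC=1 idx=1 pred=T actual=N -> ctr[1]=1
Ev 3: PC=1 idx=1 pred=N actual=N -> ctr[1]=0
Ev 4: PC=7 idx=1 pred=N actual=T -> ctr[1]=1
Ev 5: PC=1 idx=1 pred=N actual=T -> ctr[1]=2
Ev 6: PC=1 idx=1 pred=T actual=T -> ctr[1]=3
Ev 7: PC=1 idx=1 pred=T actual=T -> ctr[1]=3
Ev 8: PC=7 idx=1 pred=T actual=T -> ctr[1]=3
Ev 9: PC=7 idx=1 pred=T actual=T -> ctr[1]=3
Ev 10: PC=1 idx=1 pred=T actual=N -> ctr[1]=2
Ev 11: PC=1 idx=1 pred=T actual=T -> ctr[1]=3

Answer: 2 3 3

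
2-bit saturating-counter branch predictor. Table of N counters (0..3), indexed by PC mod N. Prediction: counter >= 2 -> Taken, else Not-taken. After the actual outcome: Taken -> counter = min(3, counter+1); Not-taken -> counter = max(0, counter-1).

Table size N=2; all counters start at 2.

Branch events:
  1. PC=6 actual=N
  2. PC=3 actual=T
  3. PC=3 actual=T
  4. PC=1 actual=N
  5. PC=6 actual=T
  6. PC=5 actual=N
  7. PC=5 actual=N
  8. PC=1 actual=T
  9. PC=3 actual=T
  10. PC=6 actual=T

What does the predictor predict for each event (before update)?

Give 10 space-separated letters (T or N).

Answer: T T T T N T N N N T

Derivation:
Ev 1: PC=6 idx=0 pred=T actual=N -> ctr[0]=1
Ev 2: PC=3 idx=1 pred=T actual=T -> ctr[1]=3
Ev 3: PC=3 idx=1 pred=T actual=T -> ctr[1]=3
Ev 4: PC=1 idx=1 pred=T actual=N -> ctr[1]=2
Ev 5: PC=6 idx=0 pred=N actual=T -> ctr[0]=2
Ev 6: PC=5 idx=1 pred=T actual=N -> ctr[1]=1
Ev 7: PC=5 idx=1 pred=N actual=N -> ctr[1]=0
Ev 8: PC=1 idx=1 pred=N actual=T -> ctr[1]=1
Ev 9: PC=3 idx=1 pred=N actual=T -> ctr[1]=2
Ev 10: PC=6 idx=0 pred=T actual=T -> ctr[0]=3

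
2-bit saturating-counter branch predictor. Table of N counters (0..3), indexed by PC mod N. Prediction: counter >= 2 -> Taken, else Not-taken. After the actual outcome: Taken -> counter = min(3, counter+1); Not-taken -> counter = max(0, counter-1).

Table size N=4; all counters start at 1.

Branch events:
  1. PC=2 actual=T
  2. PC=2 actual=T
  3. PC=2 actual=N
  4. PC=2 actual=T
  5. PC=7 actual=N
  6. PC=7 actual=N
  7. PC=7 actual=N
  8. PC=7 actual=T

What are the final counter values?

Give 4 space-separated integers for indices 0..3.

Answer: 1 1 3 1

Derivation:
Ev 1: PC=2 idx=2 pred=N actual=T -> ctr[2]=2
Ev 2: PC=2 idx=2 pred=T actual=T -> ctr[2]=3
Ev 3: PC=2 idx=2 pred=T actual=N -> ctr[2]=2
Ev 4: PC=2 idx=2 pred=T actual=T -> ctr[2]=3
Ev 5: PC=7 idx=3 pred=N actual=N -> ctr[3]=0
Ev 6: PC=7 idx=3 pred=N actual=N -> ctr[3]=0
Ev 7: PC=7 idx=3 pred=N actual=N -> ctr[3]=0
Ev 8: PC=7 idx=3 pred=N actual=T -> ctr[3]=1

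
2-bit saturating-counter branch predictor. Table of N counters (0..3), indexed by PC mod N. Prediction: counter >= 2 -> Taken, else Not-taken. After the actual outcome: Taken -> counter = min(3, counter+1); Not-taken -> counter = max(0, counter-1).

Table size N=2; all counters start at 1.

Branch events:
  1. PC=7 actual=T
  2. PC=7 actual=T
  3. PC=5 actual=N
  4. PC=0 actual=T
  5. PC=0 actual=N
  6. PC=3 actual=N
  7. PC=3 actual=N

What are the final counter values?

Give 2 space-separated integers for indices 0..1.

Answer: 1 0

Derivation:
Ev 1: PC=7 idx=1 pred=N actual=T -> ctr[1]=2
Ev 2: PC=7 idx=1 pred=T actual=T -> ctr[1]=3
Ev 3: PC=5 idx=1 pred=T actual=N -> ctr[1]=2
Ev 4: PC=0 idx=0 pred=N actual=T -> ctr[0]=2
Ev 5: PC=0 idx=0 pred=T actual=N -> ctr[0]=1
Ev 6: PC=3 idx=1 pred=T actual=N -> ctr[1]=1
Ev 7: PC=3 idx=1 pred=N actual=N -> ctr[1]=0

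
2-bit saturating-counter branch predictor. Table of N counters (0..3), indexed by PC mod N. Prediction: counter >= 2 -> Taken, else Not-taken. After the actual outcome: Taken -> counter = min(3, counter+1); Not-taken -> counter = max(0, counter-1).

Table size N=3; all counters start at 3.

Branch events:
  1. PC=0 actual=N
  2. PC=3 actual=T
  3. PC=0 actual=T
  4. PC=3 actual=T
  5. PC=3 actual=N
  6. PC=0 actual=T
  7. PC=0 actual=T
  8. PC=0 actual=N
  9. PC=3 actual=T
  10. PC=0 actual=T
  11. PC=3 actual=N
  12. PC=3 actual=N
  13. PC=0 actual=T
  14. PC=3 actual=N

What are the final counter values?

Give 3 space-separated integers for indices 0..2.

Answer: 1 3 3

Derivation:
Ev 1: PC=0 idx=0 pred=T actual=N -> ctr[0]=2
Ev 2: PC=3 idx=0 pred=T actual=T -> ctr[0]=3
Ev 3: PC=0 idx=0 pred=T actual=T -> ctr[0]=3
Ev 4: PC=3 idx=0 pred=T actual=T -> ctr[0]=3
Ev 5: PC=3 idx=0 pred=T actual=N -> ctr[0]=2
Ev 6: PC=0 idx=0 pred=T actual=T -> ctr[0]=3
Ev 7: PC=0 idx=0 pred=T actual=T -> ctr[0]=3
Ev 8: PC=0 idx=0 pred=T actual=N -> ctr[0]=2
Ev 9: PC=3 idx=0 pred=T actual=T -> ctr[0]=3
Ev 10: PC=0 idx=0 pred=T actual=T -> ctr[0]=3
Ev 11: PC=3 idx=0 pred=T actual=N -> ctr[0]=2
Ev 12: PC=3 idx=0 pred=T actual=N -> ctr[0]=1
Ev 13: PC=0 idx=0 pred=N actual=T -> ctr[0]=2
Ev 14: PC=3 idx=0 pred=T actual=N -> ctr[0]=1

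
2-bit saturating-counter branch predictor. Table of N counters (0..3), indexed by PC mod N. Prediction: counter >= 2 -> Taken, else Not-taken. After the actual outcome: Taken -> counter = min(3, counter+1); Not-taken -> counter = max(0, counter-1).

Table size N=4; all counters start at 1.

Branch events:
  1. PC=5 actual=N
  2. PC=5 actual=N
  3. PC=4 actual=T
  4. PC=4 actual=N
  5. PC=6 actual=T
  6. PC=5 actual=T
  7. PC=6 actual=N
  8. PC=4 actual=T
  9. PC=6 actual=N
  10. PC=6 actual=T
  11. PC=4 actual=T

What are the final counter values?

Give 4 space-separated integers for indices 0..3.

Answer: 3 1 1 1

Derivation:
Ev 1: PC=5 idx=1 pred=N actual=N -> ctr[1]=0
Ev 2: PC=5 idx=1 pred=N actual=N -> ctr[1]=0
Ev 3: PC=4 idx=0 pred=N actual=T -> ctr[0]=2
Ev 4: PC=4 idx=0 pred=T actual=N -> ctr[0]=1
Ev 5: PC=6 idx=2 pred=N actual=T -> ctr[2]=2
Ev 6: PC=5 idx=1 pred=N actual=T -> ctr[1]=1
Ev 7: PC=6 idx=2 pred=T actual=N -> ctr[2]=1
Ev 8: PC=4 idx=0 pred=N actual=T -> ctr[0]=2
Ev 9: PC=6 idx=2 pred=N actual=N -> ctr[2]=0
Ev 10: PC=6 idx=2 pred=N actual=T -> ctr[2]=1
Ev 11: PC=4 idx=0 pred=T actual=T -> ctr[0]=3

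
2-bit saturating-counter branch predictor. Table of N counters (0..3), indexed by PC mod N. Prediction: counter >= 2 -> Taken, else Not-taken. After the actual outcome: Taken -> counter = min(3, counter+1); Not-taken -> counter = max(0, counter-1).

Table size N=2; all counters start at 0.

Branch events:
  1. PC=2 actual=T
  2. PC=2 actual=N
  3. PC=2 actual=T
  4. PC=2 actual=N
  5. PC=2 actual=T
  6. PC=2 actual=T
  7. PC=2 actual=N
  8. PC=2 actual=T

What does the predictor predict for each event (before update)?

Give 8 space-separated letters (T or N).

Ev 1: PC=2 idx=0 pred=N actual=T -> ctr[0]=1
Ev 2: PC=2 idx=0 pred=N actual=N -> ctr[0]=0
Ev 3: PC=2 idx=0 pred=N actual=T -> ctr[0]=1
Ev 4: PC=2 idx=0 pred=N actual=N -> ctr[0]=0
Ev 5: PC=2 idx=0 pred=N actual=T -> ctr[0]=1
Ev 6: PC=2 idx=0 pred=N actual=T -> ctr[0]=2
Ev 7: PC=2 idx=0 pred=T actual=N -> ctr[0]=1
Ev 8: PC=2 idx=0 pred=N actual=T -> ctr[0]=2

Answer: N N N N N N T N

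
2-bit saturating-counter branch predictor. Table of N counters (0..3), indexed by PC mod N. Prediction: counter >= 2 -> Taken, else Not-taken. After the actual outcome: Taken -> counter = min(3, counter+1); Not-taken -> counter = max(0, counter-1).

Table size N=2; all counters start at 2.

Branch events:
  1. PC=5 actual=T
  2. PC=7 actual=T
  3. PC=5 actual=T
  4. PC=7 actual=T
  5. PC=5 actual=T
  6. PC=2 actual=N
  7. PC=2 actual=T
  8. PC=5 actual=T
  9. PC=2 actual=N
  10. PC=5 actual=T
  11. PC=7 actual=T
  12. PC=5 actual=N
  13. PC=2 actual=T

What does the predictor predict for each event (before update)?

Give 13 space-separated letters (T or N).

Answer: T T T T T T N T T T T T N

Derivation:
Ev 1: PC=5 idx=1 pred=T actual=T -> ctr[1]=3
Ev 2: PC=7 idx=1 pred=T actual=T -> ctr[1]=3
Ev 3: PC=5 idx=1 pred=T actual=T -> ctr[1]=3
Ev 4: PC=7 idx=1 pred=T actual=T -> ctr[1]=3
Ev 5: PC=5 idx=1 pred=T actual=T -> ctr[1]=3
Ev 6: PC=2 idx=0 pred=T actual=N -> ctr[0]=1
Ev 7: PC=2 idx=0 pred=N actual=T -> ctr[0]=2
Ev 8: PC=5 idx=1 pred=T actual=T -> ctr[1]=3
Ev 9: PC=2 idx=0 pred=T actual=N -> ctr[0]=1
Ev 10: PC=5 idx=1 pred=T actual=T -> ctr[1]=3
Ev 11: PC=7 idx=1 pred=T actual=T -> ctr[1]=3
Ev 12: PC=5 idx=1 pred=T actual=N -> ctr[1]=2
Ev 13: PC=2 idx=0 pred=N actual=T -> ctr[0]=2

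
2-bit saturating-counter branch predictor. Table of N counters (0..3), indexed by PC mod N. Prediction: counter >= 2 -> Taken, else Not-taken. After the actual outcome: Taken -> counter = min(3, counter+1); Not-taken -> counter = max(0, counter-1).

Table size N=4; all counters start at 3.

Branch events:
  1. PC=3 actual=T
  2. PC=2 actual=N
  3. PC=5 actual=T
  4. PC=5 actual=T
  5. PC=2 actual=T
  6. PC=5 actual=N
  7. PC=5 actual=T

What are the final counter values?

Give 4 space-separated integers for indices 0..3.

Answer: 3 3 3 3

Derivation:
Ev 1: PC=3 idx=3 pred=T actual=T -> ctr[3]=3
Ev 2: PC=2 idx=2 pred=T actual=N -> ctr[2]=2
Ev 3: PC=5 idx=1 pred=T actual=T -> ctr[1]=3
Ev 4: PC=5 idx=1 pred=T actual=T -> ctr[1]=3
Ev 5: PC=2 idx=2 pred=T actual=T -> ctr[2]=3
Ev 6: PC=5 idx=1 pred=T actual=N -> ctr[1]=2
Ev 7: PC=5 idx=1 pred=T actual=T -> ctr[1]=3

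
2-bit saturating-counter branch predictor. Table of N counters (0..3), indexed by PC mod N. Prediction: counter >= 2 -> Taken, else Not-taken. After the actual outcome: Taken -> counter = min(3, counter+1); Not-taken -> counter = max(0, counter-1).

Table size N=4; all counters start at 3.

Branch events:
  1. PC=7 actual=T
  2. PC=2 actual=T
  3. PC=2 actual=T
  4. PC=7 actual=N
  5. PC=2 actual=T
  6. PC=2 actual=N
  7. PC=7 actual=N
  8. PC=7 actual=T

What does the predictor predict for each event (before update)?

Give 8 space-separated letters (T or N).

Ev 1: PC=7 idx=3 pred=T actual=T -> ctr[3]=3
Ev 2: PC=2 idx=2 pred=T actual=T -> ctr[2]=3
Ev 3: PC=2 idx=2 pred=T actual=T -> ctr[2]=3
Ev 4: PC=7 idx=3 pred=T actual=N -> ctr[3]=2
Ev 5: PC=2 idx=2 pred=T actual=T -> ctr[2]=3
Ev 6: PC=2 idx=2 pred=T actual=N -> ctr[2]=2
Ev 7: PC=7 idx=3 pred=T actual=N -> ctr[3]=1
Ev 8: PC=7 idx=3 pred=N actual=T -> ctr[3]=2

Answer: T T T T T T T N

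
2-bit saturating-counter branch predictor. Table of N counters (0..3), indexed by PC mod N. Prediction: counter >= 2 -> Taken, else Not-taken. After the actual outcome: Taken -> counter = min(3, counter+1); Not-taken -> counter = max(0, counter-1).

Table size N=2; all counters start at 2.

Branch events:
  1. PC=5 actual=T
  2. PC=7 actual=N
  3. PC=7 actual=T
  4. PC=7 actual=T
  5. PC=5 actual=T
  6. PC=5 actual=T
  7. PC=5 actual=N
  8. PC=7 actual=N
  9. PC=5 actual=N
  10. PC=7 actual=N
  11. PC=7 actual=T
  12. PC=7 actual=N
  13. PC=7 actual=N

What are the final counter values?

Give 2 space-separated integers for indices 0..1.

Answer: 2 0

Derivation:
Ev 1: PC=5 idx=1 pred=T actual=T -> ctr[1]=3
Ev 2: PC=7 idx=1 pred=T actual=N -> ctr[1]=2
Ev 3: PC=7 idx=1 pred=T actual=T -> ctr[1]=3
Ev 4: PC=7 idx=1 pred=T actual=T -> ctr[1]=3
Ev 5: PC=5 idx=1 pred=T actual=T -> ctr[1]=3
Ev 6: PC=5 idx=1 pred=T actual=T -> ctr[1]=3
Ev 7: PC=5 idx=1 pred=T actual=N -> ctr[1]=2
Ev 8: PC=7 idx=1 pred=T actual=N -> ctr[1]=1
Ev 9: PC=5 idx=1 pred=N actual=N -> ctr[1]=0
Ev 10: PC=7 idx=1 pred=N actual=N -> ctr[1]=0
Ev 11: PC=7 idx=1 pred=N actual=T -> ctr[1]=1
Ev 12: PC=7 idx=1 pred=N actual=N -> ctr[1]=0
Ev 13: PC=7 idx=1 pred=N actual=N -> ctr[1]=0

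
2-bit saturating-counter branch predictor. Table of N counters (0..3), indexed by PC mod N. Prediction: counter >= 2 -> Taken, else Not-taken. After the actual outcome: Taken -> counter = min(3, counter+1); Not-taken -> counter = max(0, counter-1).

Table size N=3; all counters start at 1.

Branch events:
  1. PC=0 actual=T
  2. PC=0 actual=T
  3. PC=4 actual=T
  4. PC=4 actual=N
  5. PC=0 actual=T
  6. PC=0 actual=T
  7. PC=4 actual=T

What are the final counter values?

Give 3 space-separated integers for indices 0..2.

Answer: 3 2 1

Derivation:
Ev 1: PC=0 idx=0 pred=N actual=T -> ctr[0]=2
Ev 2: PC=0 idx=0 pred=T actual=T -> ctr[0]=3
Ev 3: PC=4 idx=1 pred=N actual=T -> ctr[1]=2
Ev 4: PC=4 idx=1 pred=T actual=N -> ctr[1]=1
Ev 5: PC=0 idx=0 pred=T actual=T -> ctr[0]=3
Ev 6: PC=0 idx=0 pred=T actual=T -> ctr[0]=3
Ev 7: PC=4 idx=1 pred=N actual=T -> ctr[1]=2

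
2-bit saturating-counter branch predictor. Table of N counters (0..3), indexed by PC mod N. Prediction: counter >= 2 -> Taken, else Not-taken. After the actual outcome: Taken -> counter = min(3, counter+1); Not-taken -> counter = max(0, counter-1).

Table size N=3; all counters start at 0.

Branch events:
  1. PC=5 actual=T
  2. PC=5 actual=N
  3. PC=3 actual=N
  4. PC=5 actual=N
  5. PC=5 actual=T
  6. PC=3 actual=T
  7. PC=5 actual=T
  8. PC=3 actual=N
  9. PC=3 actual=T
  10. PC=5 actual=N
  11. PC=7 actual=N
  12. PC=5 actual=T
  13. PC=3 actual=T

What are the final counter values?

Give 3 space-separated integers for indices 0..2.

Answer: 2 0 2

Derivation:
Ev 1: PC=5 idx=2 pred=N actual=T -> ctr[2]=1
Ev 2: PC=5 idx=2 pred=N actual=N -> ctr[2]=0
Ev 3: PC=3 idx=0 pred=N actual=N -> ctr[0]=0
Ev 4: PC=5 idx=2 pred=N actual=N -> ctr[2]=0
Ev 5: PC=5 idx=2 pred=N actual=T -> ctr[2]=1
Ev 6: PC=3 idx=0 pred=N actual=T -> ctr[0]=1
Ev 7: PC=5 idx=2 pred=N actual=T -> ctr[2]=2
Ev 8: PC=3 idx=0 pred=N actual=N -> ctr[0]=0
Ev 9: PC=3 idx=0 pred=N actual=T -> ctr[0]=1
Ev 10: PC=5 idx=2 pred=T actual=N -> ctr[2]=1
Ev 11: PC=7 idx=1 pred=N actual=N -> ctr[1]=0
Ev 12: PC=5 idx=2 pred=N actual=T -> ctr[2]=2
Ev 13: PC=3 idx=0 pred=N actual=T -> ctr[0]=2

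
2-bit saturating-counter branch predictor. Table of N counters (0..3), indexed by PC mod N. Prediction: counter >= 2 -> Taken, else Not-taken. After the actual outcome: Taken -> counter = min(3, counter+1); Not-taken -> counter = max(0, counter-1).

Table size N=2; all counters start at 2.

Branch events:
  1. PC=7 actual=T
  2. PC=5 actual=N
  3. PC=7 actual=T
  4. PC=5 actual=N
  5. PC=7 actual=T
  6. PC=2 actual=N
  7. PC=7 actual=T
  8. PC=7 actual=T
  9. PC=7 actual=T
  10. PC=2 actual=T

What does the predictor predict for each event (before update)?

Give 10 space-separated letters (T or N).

Ev 1: PC=7 idx=1 pred=T actual=T -> ctr[1]=3
Ev 2: PC=5 idx=1 pred=T actual=N -> ctr[1]=2
Ev 3: PC=7 idx=1 pred=T actual=T -> ctr[1]=3
Ev 4: PC=5 idx=1 pred=T actual=N -> ctr[1]=2
Ev 5: PC=7 idx=1 pred=T actual=T -> ctr[1]=3
Ev 6: PC=2 idx=0 pred=T actual=N -> ctr[0]=1
Ev 7: PC=7 idx=1 pred=T actual=T -> ctr[1]=3
Ev 8: PC=7 idx=1 pred=T actual=T -> ctr[1]=3
Ev 9: PC=7 idx=1 pred=T actual=T -> ctr[1]=3
Ev 10: PC=2 idx=0 pred=N actual=T -> ctr[0]=2

Answer: T T T T T T T T T N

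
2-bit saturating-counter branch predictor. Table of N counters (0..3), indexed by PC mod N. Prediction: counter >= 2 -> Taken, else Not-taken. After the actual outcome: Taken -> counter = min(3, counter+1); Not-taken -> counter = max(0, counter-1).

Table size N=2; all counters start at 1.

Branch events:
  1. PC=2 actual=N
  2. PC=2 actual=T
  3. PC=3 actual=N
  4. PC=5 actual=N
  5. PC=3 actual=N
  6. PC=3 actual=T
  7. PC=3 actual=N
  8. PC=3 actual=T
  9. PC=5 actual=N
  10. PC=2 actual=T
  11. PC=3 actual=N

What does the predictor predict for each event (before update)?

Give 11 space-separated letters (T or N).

Answer: N N N N N N N N N N N

Derivation:
Ev 1: PC=2 idx=0 pred=N actual=N -> ctr[0]=0
Ev 2: PC=2 idx=0 pred=N actual=T -> ctr[0]=1
Ev 3: PC=3 idx=1 pred=N actual=N -> ctr[1]=0
Ev 4: PC=5 idx=1 pred=N actual=N -> ctr[1]=0
Ev 5: PC=3 idx=1 pred=N actual=N -> ctr[1]=0
Ev 6: PC=3 idx=1 pred=N actual=T -> ctr[1]=1
Ev 7: PC=3 idx=1 pred=N actual=N -> ctr[1]=0
Ev 8: PC=3 idx=1 pred=N actual=T -> ctr[1]=1
Ev 9: PC=5 idx=1 pred=N actual=N -> ctr[1]=0
Ev 10: PC=2 idx=0 pred=N actual=T -> ctr[0]=2
Ev 11: PC=3 idx=1 pred=N actual=N -> ctr[1]=0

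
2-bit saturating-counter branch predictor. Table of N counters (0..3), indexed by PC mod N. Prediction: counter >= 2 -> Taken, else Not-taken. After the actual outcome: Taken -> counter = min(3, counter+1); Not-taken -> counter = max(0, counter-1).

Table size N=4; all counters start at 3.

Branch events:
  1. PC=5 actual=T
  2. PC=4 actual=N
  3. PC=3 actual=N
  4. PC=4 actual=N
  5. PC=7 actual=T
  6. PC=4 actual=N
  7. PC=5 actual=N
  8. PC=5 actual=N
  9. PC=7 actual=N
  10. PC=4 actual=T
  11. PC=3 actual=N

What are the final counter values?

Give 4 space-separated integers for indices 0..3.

Ev 1: PC=5 idx=1 pred=T actual=T -> ctr[1]=3
Ev 2: PC=4 idx=0 pred=T actual=N -> ctr[0]=2
Ev 3: PC=3 idx=3 pred=T actual=N -> ctr[3]=2
Ev 4: PC=4 idx=0 pred=T actual=N -> ctr[0]=1
Ev 5: PC=7 idx=3 pred=T actual=T -> ctr[3]=3
Ev 6: PC=4 idx=0 pred=N actual=N -> ctr[0]=0
Ev 7: PC=5 idx=1 pred=T actual=N -> ctr[1]=2
Ev 8: PC=5 idx=1 pred=T actual=N -> ctr[1]=1
Ev 9: PC=7 idx=3 pred=T actual=N -> ctr[3]=2
Ev 10: PC=4 idx=0 pred=N actual=T -> ctr[0]=1
Ev 11: PC=3 idx=3 pred=T actual=N -> ctr[3]=1

Answer: 1 1 3 1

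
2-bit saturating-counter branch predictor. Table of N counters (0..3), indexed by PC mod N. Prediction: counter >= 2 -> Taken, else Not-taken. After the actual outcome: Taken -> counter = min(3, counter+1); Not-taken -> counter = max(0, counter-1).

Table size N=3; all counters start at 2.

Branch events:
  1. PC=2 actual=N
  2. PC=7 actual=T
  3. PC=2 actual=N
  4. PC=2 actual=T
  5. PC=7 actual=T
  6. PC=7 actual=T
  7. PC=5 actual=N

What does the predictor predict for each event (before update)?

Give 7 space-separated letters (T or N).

Ev 1: PC=2 idx=2 pred=T actual=N -> ctr[2]=1
Ev 2: PC=7 idx=1 pred=T actual=T -> ctr[1]=3
Ev 3: PC=2 idx=2 pred=N actual=N -> ctr[2]=0
Ev 4: PC=2 idx=2 pred=N actual=T -> ctr[2]=1
Ev 5: PC=7 idx=1 pred=T actual=T -> ctr[1]=3
Ev 6: PC=7 idx=1 pred=T actual=T -> ctr[1]=3
Ev 7: PC=5 idx=2 pred=N actual=N -> ctr[2]=0

Answer: T T N N T T N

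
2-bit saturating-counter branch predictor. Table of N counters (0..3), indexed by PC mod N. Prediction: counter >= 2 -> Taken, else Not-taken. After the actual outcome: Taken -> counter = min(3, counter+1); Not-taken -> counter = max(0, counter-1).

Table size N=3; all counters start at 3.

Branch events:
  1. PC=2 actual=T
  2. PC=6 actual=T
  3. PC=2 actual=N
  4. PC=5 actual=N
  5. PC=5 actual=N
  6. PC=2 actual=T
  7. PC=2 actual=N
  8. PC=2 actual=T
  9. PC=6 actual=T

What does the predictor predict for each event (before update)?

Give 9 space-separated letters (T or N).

Ev 1: PC=2 idx=2 pred=T actual=T -> ctr[2]=3
Ev 2: PC=6 idx=0 pred=T actual=T -> ctr[0]=3
Ev 3: PC=2 idx=2 pred=T actual=N -> ctr[2]=2
Ev 4: PC=5 idx=2 pred=T actual=N -> ctr[2]=1
Ev 5: PC=5 idx=2 pred=N actual=N -> ctr[2]=0
Ev 6: PC=2 idx=2 pred=N actual=T -> ctr[2]=1
Ev 7: PC=2 idx=2 pred=N actual=N -> ctr[2]=0
Ev 8: PC=2 idx=2 pred=N actual=T -> ctr[2]=1
Ev 9: PC=6 idx=0 pred=T actual=T -> ctr[0]=3

Answer: T T T T N N N N T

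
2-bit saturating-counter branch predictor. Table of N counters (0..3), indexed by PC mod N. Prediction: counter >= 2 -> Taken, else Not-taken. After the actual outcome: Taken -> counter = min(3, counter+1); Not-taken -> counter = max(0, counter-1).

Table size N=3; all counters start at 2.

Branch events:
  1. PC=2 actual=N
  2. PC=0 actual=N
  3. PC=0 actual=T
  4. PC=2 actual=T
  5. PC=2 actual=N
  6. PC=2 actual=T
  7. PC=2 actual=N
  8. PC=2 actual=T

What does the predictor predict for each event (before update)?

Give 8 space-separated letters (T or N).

Answer: T T N N T N T N

Derivation:
Ev 1: PC=2 idx=2 pred=T actual=N -> ctr[2]=1
Ev 2: PC=0 idx=0 pred=T actual=N -> ctr[0]=1
Ev 3: PC=0 idx=0 pred=N actual=T -> ctr[0]=2
Ev 4: PC=2 idx=2 pred=N actual=T -> ctr[2]=2
Ev 5: PC=2 idx=2 pred=T actual=N -> ctr[2]=1
Ev 6: PC=2 idx=2 pred=N actual=T -> ctr[2]=2
Ev 7: PC=2 idx=2 pred=T actual=N -> ctr[2]=1
Ev 8: PC=2 idx=2 pred=N actual=T -> ctr[2]=2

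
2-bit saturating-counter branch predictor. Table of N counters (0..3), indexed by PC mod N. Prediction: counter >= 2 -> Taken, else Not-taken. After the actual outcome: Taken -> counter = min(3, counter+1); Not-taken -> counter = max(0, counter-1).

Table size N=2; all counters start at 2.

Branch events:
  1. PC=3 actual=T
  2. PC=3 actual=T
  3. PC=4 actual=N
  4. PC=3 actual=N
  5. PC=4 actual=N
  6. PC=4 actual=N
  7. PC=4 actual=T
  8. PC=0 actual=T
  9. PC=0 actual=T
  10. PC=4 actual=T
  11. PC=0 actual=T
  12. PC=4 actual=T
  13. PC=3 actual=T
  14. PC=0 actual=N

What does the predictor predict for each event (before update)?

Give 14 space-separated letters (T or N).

Answer: T T T T N N N N T T T T T T

Derivation:
Ev 1: PC=3 idx=1 pred=T actual=T -> ctr[1]=3
Ev 2: PC=3 idx=1 pred=T actual=T -> ctr[1]=3
Ev 3: PC=4 idx=0 pred=T actual=N -> ctr[0]=1
Ev 4: PC=3 idx=1 pred=T actual=N -> ctr[1]=2
Ev 5: PC=4 idx=0 pred=N actual=N -> ctr[0]=0
Ev 6: PC=4 idx=0 pred=N actual=N -> ctr[0]=0
Ev 7: PC=4 idx=0 pred=N actual=T -> ctr[0]=1
Ev 8: PC=0 idx=0 pred=N actual=T -> ctr[0]=2
Ev 9: PC=0 idx=0 pred=T actual=T -> ctr[0]=3
Ev 10: PC=4 idx=0 pred=T actual=T -> ctr[0]=3
Ev 11: PC=0 idx=0 pred=T actual=T -> ctr[0]=3
Ev 12: PC=4 idx=0 pred=T actual=T -> ctr[0]=3
Ev 13: PC=3 idx=1 pred=T actual=T -> ctr[1]=3
Ev 14: PC=0 idx=0 pred=T actual=N -> ctr[0]=2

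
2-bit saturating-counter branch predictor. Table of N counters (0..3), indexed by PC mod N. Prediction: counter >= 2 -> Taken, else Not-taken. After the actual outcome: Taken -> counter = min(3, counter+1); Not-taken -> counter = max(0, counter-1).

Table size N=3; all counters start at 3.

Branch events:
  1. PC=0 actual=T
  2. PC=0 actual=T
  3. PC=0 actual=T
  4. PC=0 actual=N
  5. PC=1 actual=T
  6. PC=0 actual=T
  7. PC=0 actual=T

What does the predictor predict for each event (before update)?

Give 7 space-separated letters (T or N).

Answer: T T T T T T T

Derivation:
Ev 1: PC=0 idx=0 pred=T actual=T -> ctr[0]=3
Ev 2: PC=0 idx=0 pred=T actual=T -> ctr[0]=3
Ev 3: PC=0 idx=0 pred=T actual=T -> ctr[0]=3
Ev 4: PC=0 idx=0 pred=T actual=N -> ctr[0]=2
Ev 5: PC=1 idx=1 pred=T actual=T -> ctr[1]=3
Ev 6: PC=0 idx=0 pred=T actual=T -> ctr[0]=3
Ev 7: PC=0 idx=0 pred=T actual=T -> ctr[0]=3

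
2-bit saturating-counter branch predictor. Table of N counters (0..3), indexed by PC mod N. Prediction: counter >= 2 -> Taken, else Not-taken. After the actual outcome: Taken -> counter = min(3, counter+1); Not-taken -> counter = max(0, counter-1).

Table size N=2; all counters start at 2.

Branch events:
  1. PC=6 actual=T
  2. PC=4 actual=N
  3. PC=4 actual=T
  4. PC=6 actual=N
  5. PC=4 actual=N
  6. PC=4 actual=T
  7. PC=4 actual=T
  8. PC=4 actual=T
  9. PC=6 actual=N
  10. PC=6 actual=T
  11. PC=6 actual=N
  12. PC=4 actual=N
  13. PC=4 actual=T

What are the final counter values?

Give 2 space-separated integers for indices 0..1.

Ev 1: PC=6 idx=0 pred=T actual=T -> ctr[0]=3
Ev 2: PC=4 idx=0 pred=T actual=N -> ctr[0]=2
Ev 3: PC=4 idx=0 pred=T actual=T -> ctr[0]=3
Ev 4: PC=6 idx=0 pred=T actual=N -> ctr[0]=2
Ev 5: PC=4 idx=0 pred=T actual=N -> ctr[0]=1
Ev 6: PC=4 idx=0 pred=N actual=T -> ctr[0]=2
Ev 7: PC=4 idx=0 pred=T actual=T -> ctr[0]=3
Ev 8: PC=4 idx=0 pred=T actual=T -> ctr[0]=3
Ev 9: PC=6 idx=0 pred=T actual=N -> ctr[0]=2
Ev 10: PC=6 idx=0 pred=T actual=T -> ctr[0]=3
Ev 11: PC=6 idx=0 pred=T actual=N -> ctr[0]=2
Ev 12: PC=4 idx=0 pred=T actual=N -> ctr[0]=1
Ev 13: PC=4 idx=0 pred=N actual=T -> ctr[0]=2

Answer: 2 2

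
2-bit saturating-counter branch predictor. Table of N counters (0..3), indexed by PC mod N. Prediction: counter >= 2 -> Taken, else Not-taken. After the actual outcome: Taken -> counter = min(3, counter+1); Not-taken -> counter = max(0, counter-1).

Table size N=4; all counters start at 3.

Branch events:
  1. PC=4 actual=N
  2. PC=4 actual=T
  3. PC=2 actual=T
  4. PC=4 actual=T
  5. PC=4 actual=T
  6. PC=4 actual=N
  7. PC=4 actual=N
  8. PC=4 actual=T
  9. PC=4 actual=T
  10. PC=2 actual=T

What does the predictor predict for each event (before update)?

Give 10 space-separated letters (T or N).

Ev 1: PC=4 idx=0 pred=T actual=N -> ctr[0]=2
Ev 2: PC=4 idx=0 pred=T actual=T -> ctr[0]=3
Ev 3: PC=2 idx=2 pred=T actual=T -> ctr[2]=3
Ev 4: PC=4 idx=0 pred=T actual=T -> ctr[0]=3
Ev 5: PC=4 idx=0 pred=T actual=T -> ctr[0]=3
Ev 6: PC=4 idx=0 pred=T actual=N -> ctr[0]=2
Ev 7: PC=4 idx=0 pred=T actual=N -> ctr[0]=1
Ev 8: PC=4 idx=0 pred=N actual=T -> ctr[0]=2
Ev 9: PC=4 idx=0 pred=T actual=T -> ctr[0]=3
Ev 10: PC=2 idx=2 pred=T actual=T -> ctr[2]=3

Answer: T T T T T T T N T T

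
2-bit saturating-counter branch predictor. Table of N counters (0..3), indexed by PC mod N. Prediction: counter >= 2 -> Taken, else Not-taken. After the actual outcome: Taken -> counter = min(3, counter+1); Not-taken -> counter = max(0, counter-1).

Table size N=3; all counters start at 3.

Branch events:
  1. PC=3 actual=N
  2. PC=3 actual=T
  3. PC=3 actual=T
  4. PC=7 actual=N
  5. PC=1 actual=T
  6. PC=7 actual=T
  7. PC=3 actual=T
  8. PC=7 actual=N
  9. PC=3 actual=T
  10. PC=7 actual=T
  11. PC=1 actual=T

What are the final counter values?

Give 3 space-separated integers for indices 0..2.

Ev 1: PC=3 idx=0 pred=T actual=N -> ctr[0]=2
Ev 2: PC=3 idx=0 pred=T actual=T -> ctr[0]=3
Ev 3: PC=3 idx=0 pred=T actual=T -> ctr[0]=3
Ev 4: PC=7 idx=1 pred=T actual=N -> ctr[1]=2
Ev 5: PC=1 idx=1 pred=T actual=T -> ctr[1]=3
Ev 6: PC=7 idx=1 pred=T actual=T -> ctr[1]=3
Ev 7: PC=3 idx=0 pred=T actual=T -> ctr[0]=3
Ev 8: PC=7 idx=1 pred=T actual=N -> ctr[1]=2
Ev 9: PC=3 idx=0 pred=T actual=T -> ctr[0]=3
Ev 10: PC=7 idx=1 pred=T actual=T -> ctr[1]=3
Ev 11: PC=1 idx=1 pred=T actual=T -> ctr[1]=3

Answer: 3 3 3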